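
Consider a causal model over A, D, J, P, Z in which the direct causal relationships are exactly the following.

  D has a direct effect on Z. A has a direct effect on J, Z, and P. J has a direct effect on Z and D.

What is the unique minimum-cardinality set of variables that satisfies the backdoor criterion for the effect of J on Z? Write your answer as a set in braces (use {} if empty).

Variables eligible for adjustment (non-descendants of J, excluding J and Z): {A, P}.
Backdoor paths from J to Z:
  P1: J <- A -> Z
The empty set is not sufficient: P1 (J <- A -> Z) has no collider blocking it and no conditioned non-collider, so it is open.
Try {A}:
  P1: blocked at fork node A ∈ conditioning set.
{A} contains no descendant of J and blocks every backdoor path.
No other singleton works — e.g. {P} leaves P1 open — so {A} is the unique smallest valid adjustment set.

{A}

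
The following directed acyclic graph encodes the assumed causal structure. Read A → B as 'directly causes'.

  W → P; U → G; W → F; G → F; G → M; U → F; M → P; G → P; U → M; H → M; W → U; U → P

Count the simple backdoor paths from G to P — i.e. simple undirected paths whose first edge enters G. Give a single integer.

A backdoor path from G to P is any simple undirected path whose first edge points into G (i.e. leaves G via a parent).
Parents of G: {U}.
Enumerating:
  P1: G <- U <- W -> P
  P2: G <- U -> M -> P
  P3: G <- U -> P
  P4: G <- U -> F <- W -> P
That exhausts the simple backdoor paths. Count: 4.

4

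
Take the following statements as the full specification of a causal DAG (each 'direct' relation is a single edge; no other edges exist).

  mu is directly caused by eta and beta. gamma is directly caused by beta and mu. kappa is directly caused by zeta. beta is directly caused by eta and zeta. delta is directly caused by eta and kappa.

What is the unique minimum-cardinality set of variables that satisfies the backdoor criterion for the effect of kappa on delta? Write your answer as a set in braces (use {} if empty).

Variables eligible for adjustment (non-descendants of kappa, excluding kappa and delta): {beta, eta, gamma, mu, zeta}.
Backdoor paths from kappa to delta:
  P1: kappa <- zeta -> beta <- eta -> delta
  P2: kappa <- zeta -> beta -> mu <- eta -> delta
  P3: kappa <- zeta -> beta -> gamma <- mu <- eta -> delta
Each backdoor path contains an unconditioned collider, so every path is already blocked with the empty conditioning set:
  P1: blocked at collider beta (neither it nor any descendant is in the conditioning set).
  P2: blocked at collider mu (neither it nor any descendant is in the conditioning set).
  P3: blocked at collider gamma (neither it nor any descendant is in the conditioning set).
The empty set is therefore the unique smallest valid set.

{}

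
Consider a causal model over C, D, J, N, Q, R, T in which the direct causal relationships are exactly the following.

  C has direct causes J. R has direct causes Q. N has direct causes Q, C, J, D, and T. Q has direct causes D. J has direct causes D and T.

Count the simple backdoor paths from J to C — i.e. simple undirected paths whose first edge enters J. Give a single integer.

A backdoor path from J to C is any simple undirected path whose first edge points into J (i.e. leaves J via a parent).
Parents of J: {D, T}.
Enumerating:
  P1: J <- T -> N <- C
  P2: J <- D -> Q -> N <- C
  P3: J <- D -> N <- C
That exhausts the simple backdoor paths. Count: 3.

3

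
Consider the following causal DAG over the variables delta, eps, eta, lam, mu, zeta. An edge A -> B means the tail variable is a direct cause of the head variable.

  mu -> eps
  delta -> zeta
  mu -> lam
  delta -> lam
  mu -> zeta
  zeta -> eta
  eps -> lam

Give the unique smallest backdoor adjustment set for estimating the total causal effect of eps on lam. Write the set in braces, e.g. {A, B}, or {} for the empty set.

Variables eligible for adjustment (non-descendants of eps, excluding eps and lam): {delta, eta, mu, zeta}.
Backdoor paths from eps to lam:
  P1: eps <- mu -> zeta <- delta -> lam
  P2: eps <- mu -> lam
The empty set is not sufficient: P2 (eps <- mu -> lam) has no collider blocking it and no conditioned non-collider, so it is open.
Try {mu}:
  P1: blocked at fork node mu ∈ conditioning set.
  P2: blocked at fork node mu ∈ conditioning set.
{mu} contains no descendant of eps and blocks every backdoor path.
No other singleton works — e.g. {delta} leaves P2 open — so {mu} is the unique smallest valid adjustment set.

{mu}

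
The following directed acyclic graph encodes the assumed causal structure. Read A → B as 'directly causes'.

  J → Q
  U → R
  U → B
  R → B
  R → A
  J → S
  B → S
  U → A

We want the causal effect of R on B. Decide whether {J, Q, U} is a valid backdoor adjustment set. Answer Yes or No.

Backdoor paths from R to B (paths whose first edge points into R):
  P1: R <- U -> B
Condition 1 (no descendant of R in the set): holds — descendants of R are {A, B, S}; none are in {J, Q, U}.
Condition 2 (every backdoor path blocked by {J, Q, U}):
  P1: blocked at fork node U ∈ conditioning set.
{J, Q, U} satisfies the backdoor criterion.

Yes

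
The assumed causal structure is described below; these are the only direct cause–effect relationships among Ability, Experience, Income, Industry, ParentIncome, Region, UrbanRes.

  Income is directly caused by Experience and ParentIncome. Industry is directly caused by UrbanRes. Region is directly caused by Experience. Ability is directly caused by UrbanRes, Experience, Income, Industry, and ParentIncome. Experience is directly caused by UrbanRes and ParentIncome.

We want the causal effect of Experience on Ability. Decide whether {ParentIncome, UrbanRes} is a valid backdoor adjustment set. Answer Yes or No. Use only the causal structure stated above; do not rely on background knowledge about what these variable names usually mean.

Yes

Backdoor paths from Experience to Ability (paths whose first edge points into Experience):
  P1: Experience <- ParentIncome -> Income -> Ability
  P2: Experience <- ParentIncome -> Ability
  P3: Experience <- UrbanRes -> Industry -> Ability
  P4: Experience <- UrbanRes -> Ability
Condition 1 (no descendant of Experience in the set): holds — descendants of Experience are {Ability, Income, Region}; none are in {ParentIncome, UrbanRes}.
Condition 2 (every backdoor path blocked by {ParentIncome, UrbanRes}):
  P1: blocked at fork node ParentIncome ∈ conditioning set.
  P2: blocked at fork node ParentIncome ∈ conditioning set.
  P3: blocked at fork node UrbanRes ∈ conditioning set.
  P4: blocked at fork node UrbanRes ∈ conditioning set.
{ParentIncome, UrbanRes} satisfies the backdoor criterion.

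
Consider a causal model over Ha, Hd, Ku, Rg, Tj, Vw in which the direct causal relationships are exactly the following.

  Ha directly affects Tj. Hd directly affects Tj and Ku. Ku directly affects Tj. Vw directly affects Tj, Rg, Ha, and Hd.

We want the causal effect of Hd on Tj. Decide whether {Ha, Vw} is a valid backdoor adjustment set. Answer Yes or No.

Backdoor paths from Hd to Tj (paths whose first edge points into Hd):
  P1: Hd <- Vw -> Ha -> Tj
  P2: Hd <- Vw -> Tj
Condition 1 (no descendant of Hd in the set): holds — descendants of Hd are {Ku, Tj}; none are in {Ha, Vw}.
Condition 2 (every backdoor path blocked by {Ha, Vw}):
  P1: blocked at fork node Vw ∈ conditioning set.
  P2: blocked at fork node Vw ∈ conditioning set.
{Ha, Vw} satisfies the backdoor criterion.

Yes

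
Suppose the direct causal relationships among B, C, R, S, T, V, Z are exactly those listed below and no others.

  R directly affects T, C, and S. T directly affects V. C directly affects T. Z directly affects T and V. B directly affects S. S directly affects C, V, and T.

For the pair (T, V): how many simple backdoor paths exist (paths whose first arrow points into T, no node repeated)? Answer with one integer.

A backdoor path from T to V is any simple undirected path whose first edge points into T (i.e. leaves T via a parent).
Parents of T: {C, R, S, Z}.
Enumerating:
  P1: T <- R -> S -> V
  P2: T <- R -> C <- S -> V
  P3: T <- S -> V
  P4: T <- C <- R -> S -> V
  P5: T <- C <- S -> V
  P6: T <- Z -> V
That exhausts the simple backdoor paths. Count: 6.

6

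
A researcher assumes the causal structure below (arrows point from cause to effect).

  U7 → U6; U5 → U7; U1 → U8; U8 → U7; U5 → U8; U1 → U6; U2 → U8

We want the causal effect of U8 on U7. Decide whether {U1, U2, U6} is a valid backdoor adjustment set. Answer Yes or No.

Backdoor paths from U8 to U7 (paths whose first edge points into U8):
  P1: U8 <- U1 -> U6 <- U7
  P2: U8 <- U5 -> U7
Condition 1 (no descendant of U8 in the set): FAILS — U6 is a descendant of U8.
Condition 2 (every backdoor path blocked by {U1, U2, U6}):
  P1: blocked at fork node U1 ∈ conditioning set.
  P2: open — no interior node is in the conditioning set.
{U1, U2, U6} does not satisfy the backdoor criterion.

No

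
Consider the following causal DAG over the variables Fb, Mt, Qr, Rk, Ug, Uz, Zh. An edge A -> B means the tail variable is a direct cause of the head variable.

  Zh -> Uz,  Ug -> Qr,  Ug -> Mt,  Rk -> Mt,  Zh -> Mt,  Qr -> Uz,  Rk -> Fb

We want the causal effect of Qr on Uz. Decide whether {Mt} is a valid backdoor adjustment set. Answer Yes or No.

No

Backdoor paths from Qr to Uz (paths whose first edge points into Qr):
  P1: Qr <- Ug -> Mt <- Zh -> Uz
Condition 1 (no descendant of Qr in the set): holds — descendants of Qr are {Uz}; none are in {Mt}.
Condition 2 (every backdoor path blocked by {Mt}):
  P1: open — collider(s) Mt are conditioned on (or have a conditioned descendant) and no non-collider on the path is in the set.
{Mt} does not satisfy the backdoor criterion.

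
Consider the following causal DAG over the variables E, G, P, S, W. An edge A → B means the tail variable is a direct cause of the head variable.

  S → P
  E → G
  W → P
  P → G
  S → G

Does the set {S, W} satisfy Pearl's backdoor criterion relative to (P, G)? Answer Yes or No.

Backdoor paths from P to G (paths whose first edge points into P):
  P1: P <- S -> G
Condition 1 (no descendant of P in the set): holds — descendants of P are {G}; none are in {S, W}.
Condition 2 (every backdoor path blocked by {S, W}):
  P1: blocked at fork node S ∈ conditioning set.
{S, W} satisfies the backdoor criterion.

Yes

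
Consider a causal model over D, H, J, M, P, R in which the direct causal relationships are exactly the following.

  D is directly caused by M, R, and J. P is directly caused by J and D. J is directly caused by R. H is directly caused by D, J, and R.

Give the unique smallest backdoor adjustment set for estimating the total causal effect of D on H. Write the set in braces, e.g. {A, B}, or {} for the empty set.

{J, R}

Variables eligible for adjustment (non-descendants of D, excluding D and H): {J, M, R}.
Backdoor paths from D to H:
  P1: D <- R -> J -> H
  P2: D <- R -> H
  P3: D <- J <- R -> H
  P4: D <- J -> H
The empty set is not sufficient: P1 (D <- R -> J -> H) has no collider blocking it and no conditioned non-collider, so it is open.
Try {J, R}:
  P1: blocked at fork node R ∈ conditioning set.
  P2: blocked at fork node R ∈ conditioning set.
  P3: blocked at chain node J ∈ conditioning set.
  P4: blocked at fork node J ∈ conditioning set.
{J, R} contains no descendant of D and blocks every backdoor path.
Every element of {J, R} is needed (dropping J leaves P4 open; dropping R leaves P2 open), so no proper subset is valid.
Among all size-2 subsets of the eligible variables, only {J, R} blocks every backdoor path, so it is the unique smallest valid adjustment set.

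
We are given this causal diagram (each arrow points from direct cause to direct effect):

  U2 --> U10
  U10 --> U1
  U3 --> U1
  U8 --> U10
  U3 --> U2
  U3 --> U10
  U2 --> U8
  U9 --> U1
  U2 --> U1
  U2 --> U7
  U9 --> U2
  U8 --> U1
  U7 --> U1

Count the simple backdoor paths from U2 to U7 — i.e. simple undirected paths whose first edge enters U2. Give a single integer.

A backdoor path from U2 to U7 is any simple undirected path whose first edge points into U2 (i.e. leaves U2 via a parent).
Parents of U2: {U3, U9}.
Enumerating:
  P1: U2 <- U9 -> U1 <- U7
  P2: U2 <- U3 -> U10 <- U8 -> U1 <- U7
  P3: U2 <- U3 -> U10 -> U1 <- U7
  P4: U2 <- U3 -> U1 <- U7
That exhausts the simple backdoor paths. Count: 4.

4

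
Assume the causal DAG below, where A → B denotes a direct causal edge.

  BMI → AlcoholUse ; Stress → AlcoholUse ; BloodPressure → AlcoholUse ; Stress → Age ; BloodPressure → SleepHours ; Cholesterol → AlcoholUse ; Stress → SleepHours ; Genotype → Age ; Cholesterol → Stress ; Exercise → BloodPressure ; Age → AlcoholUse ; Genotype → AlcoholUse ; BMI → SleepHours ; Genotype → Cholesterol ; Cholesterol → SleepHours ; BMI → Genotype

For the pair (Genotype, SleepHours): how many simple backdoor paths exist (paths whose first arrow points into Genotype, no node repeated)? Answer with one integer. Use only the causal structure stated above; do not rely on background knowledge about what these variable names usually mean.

8

A backdoor path from Genotype to SleepHours is any simple undirected path whose first edge points into Genotype (i.e. leaves Genotype via a parent).
Parents of Genotype: {BMI}.
Enumerating:
  P1: Genotype <- BMI -> AlcoholUse <- BloodPressure -> SleepHours
  P2: Genotype <- BMI -> AlcoholUse <- Cholesterol -> Stress -> SleepHours
  P3: Genotype <- BMI -> AlcoholUse <- Cholesterol -> SleepHours
  P4: Genotype <- BMI -> AlcoholUse <- Stress <- Cholesterol -> SleepHours
  P5: Genotype <- BMI -> AlcoholUse <- Stress -> SleepHours
  P6: Genotype <- BMI -> AlcoholUse <- Age <- Stress <- Cholesterol -> SleepHours
  P7: Genotype <- BMI -> AlcoholUse <- Age <- Stress -> SleepHours
  P8: Genotype <- BMI -> SleepHours
That exhausts the simple backdoor paths. Count: 8.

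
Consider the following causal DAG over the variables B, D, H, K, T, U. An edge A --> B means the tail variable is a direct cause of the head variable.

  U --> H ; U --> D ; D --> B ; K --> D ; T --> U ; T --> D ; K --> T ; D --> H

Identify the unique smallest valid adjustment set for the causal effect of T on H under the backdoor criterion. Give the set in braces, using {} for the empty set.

Variables eligible for adjustment (non-descendants of T, excluding T and H): {K}.
Backdoor paths from T to H:
  P1: T <- K -> D <- U -> H
  P2: T <- K -> D -> H
The empty set is not sufficient: P2 (T <- K -> D -> H) has no collider blocking it and no conditioned non-collider, so it is open.
Try {K}:
  P1: blocked at fork node K ∈ conditioning set.
  P2: blocked at fork node K ∈ conditioning set.
{K} contains no descendant of T and blocks every backdoor path.
{K} is the unique smallest valid adjustment set.

{K}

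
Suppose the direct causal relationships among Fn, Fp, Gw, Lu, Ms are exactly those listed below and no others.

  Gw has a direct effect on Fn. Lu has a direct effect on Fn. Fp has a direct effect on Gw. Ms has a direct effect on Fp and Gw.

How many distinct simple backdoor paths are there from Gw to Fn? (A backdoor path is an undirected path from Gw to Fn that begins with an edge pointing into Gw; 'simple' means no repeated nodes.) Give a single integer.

0

A backdoor path from Gw to Fn is any simple undirected path whose first edge points into Gw (i.e. leaves Gw via a parent).
Parents of Gw: {Fp, Ms}.
No simple path from any parent of Gw reaches Fn without revisiting Gw, so there are no backdoor paths.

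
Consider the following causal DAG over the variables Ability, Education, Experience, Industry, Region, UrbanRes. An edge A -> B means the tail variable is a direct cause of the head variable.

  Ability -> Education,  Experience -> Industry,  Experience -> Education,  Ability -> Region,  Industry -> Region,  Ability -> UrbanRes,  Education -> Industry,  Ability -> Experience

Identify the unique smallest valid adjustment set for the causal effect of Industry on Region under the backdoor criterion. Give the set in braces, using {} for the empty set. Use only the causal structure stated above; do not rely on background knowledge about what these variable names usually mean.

Variables eligible for adjustment (non-descendants of Industry, excluding Industry and Region): {Ability, Education, Experience, UrbanRes}.
Backdoor paths from Industry to Region:
  P1: Industry <- Experience <- Ability -> Region
  P2: Industry <- Experience -> Education <- Ability -> Region
  P3: Industry <- Education <- Ability -> Region
  P4: Industry <- Education <- Experience <- Ability -> Region
The empty set is not sufficient: P1 (Industry <- Experience <- Ability -> Region) has no collider blocking it and no conditioned non-collider, so it is open.
Try {Ability}:
  P1: blocked at fork node Ability ∈ conditioning set.
  P2: blocked at collider Education (neither it nor any descendant is in the conditioning set).
  P3: blocked at fork node Ability ∈ conditioning set.
  P4: blocked at fork node Ability ∈ conditioning set.
{Ability} contains no descendant of Industry and blocks every backdoor path.
No other singleton works — e.g. {Experience} leaves P3 open — so {Ability} is the unique smallest valid adjustment set.

{Ability}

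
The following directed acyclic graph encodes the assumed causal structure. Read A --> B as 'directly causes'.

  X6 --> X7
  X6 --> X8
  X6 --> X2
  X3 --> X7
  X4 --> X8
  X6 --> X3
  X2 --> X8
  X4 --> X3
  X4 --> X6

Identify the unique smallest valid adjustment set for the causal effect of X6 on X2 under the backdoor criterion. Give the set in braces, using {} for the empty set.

Variables eligible for adjustment (non-descendants of X6, excluding X6 and X2): {X4}.
Backdoor paths from X6 to X2:
  P1: X6 <- X4 -> X8 <- X2
Each backdoor path contains an unconditioned collider, so every path is already blocked with the empty conditioning set:
  P1: blocked at collider X8 (neither it nor any descendant is in the conditioning set).
The empty set is therefore the unique smallest valid set.

{}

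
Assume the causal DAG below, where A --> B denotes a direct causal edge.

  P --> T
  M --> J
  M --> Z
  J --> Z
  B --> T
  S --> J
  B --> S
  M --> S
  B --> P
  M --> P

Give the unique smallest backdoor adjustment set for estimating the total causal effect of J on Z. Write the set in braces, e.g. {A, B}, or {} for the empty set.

Variables eligible for adjustment (non-descendants of J, excluding J and Z): {B, M, P, S, T}.
Backdoor paths from J to Z:
  P1: J <- M -> Z
  P2: J <- S <- B -> P <- M -> Z
  P3: J <- S <- B -> T <- P <- M -> Z
  P4: J <- S <- M -> Z
The empty set is not sufficient: P1 (J <- M -> Z) has no collider blocking it and no conditioned non-collider, so it is open.
Try {M}:
  P1: blocked at fork node M ∈ conditioning set.
  P2: blocked at collider P (neither it nor any descendant is in the conditioning set).
  P3: blocked at collider T (neither it nor any descendant is in the conditioning set).
  P4: blocked at fork node M ∈ conditioning set.
{M} contains no descendant of J and blocks every backdoor path.
No other singleton works — e.g. {B} leaves P1 open — so {M} is the unique smallest valid adjustment set.

{M}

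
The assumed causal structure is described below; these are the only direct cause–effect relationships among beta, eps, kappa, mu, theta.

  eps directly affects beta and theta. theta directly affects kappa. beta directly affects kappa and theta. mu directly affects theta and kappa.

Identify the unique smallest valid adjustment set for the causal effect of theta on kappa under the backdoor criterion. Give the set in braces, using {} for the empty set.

{beta, mu}

Variables eligible for adjustment (non-descendants of theta, excluding theta and kappa): {beta, eps, mu}.
Backdoor paths from theta to kappa:
  P1: theta <- mu -> kappa
  P2: theta <- eps -> beta -> kappa
  P3: theta <- beta -> kappa
The empty set is not sufficient: P1 (theta <- mu -> kappa) has no collider blocking it and no conditioned non-collider, so it is open.
Try {beta, mu}:
  P1: blocked at fork node mu ∈ conditioning set.
  P2: blocked at chain node beta ∈ conditioning set.
  P3: blocked at fork node beta ∈ conditioning set.
{beta, mu} contains no descendant of theta and blocks every backdoor path.
Every element of {beta, mu} is needed (dropping beta leaves P2 open; dropping mu leaves P1 open), so no proper subset is valid.
Among all size-2 subsets of the eligible variables, only {beta, mu} blocks every backdoor path, so it is the unique smallest valid adjustment set.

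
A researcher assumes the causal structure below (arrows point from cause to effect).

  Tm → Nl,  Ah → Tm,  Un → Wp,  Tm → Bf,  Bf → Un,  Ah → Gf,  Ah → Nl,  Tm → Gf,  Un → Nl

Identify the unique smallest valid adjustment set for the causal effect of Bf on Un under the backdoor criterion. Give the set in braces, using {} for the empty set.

{}

Variables eligible for adjustment (non-descendants of Bf, excluding Bf and Un): {Ah, Gf, Tm}.
Backdoor paths from Bf to Un:
  P1: Bf <- Tm <- Ah -> Nl <- Un
  P2: Bf <- Tm -> Gf <- Ah -> Nl <- Un
  P3: Bf <- Tm -> Nl <- Un
Each backdoor path contains an unconditioned collider, so every path is already blocked with the empty conditioning set:
  P1: blocked at collider Nl (neither it nor any descendant is in the conditioning set).
  P2: blocked at collider Gf (neither it nor any descendant is in the conditioning set).
  P3: blocked at collider Nl (neither it nor any descendant is in the conditioning set).
The empty set is therefore the unique smallest valid set.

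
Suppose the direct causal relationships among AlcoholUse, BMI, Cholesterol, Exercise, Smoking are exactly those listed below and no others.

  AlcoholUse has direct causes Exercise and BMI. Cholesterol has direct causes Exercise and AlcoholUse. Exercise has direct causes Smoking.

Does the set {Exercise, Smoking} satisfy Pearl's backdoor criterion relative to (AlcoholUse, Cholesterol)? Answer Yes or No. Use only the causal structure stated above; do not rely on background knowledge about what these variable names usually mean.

Backdoor paths from AlcoholUse to Cholesterol (paths whose first edge points into AlcoholUse):
  P1: AlcoholUse <- Exercise -> Cholesterol
Condition 1 (no descendant of AlcoholUse in the set): holds — descendants of AlcoholUse are {Cholesterol}; none are in {Exercise, Smoking}.
Condition 2 (every backdoor path blocked by {Exercise, Smoking}):
  P1: blocked at fork node Exercise ∈ conditioning set.
{Exercise, Smoking} satisfies the backdoor criterion.

Yes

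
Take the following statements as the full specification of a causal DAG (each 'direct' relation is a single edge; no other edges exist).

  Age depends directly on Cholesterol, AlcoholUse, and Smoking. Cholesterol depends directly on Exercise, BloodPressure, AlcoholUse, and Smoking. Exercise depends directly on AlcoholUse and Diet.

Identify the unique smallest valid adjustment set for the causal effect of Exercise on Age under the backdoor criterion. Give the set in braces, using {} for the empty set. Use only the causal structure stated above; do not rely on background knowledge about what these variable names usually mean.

{AlcoholUse}

Variables eligible for adjustment (non-descendants of Exercise, excluding Exercise and Age): {AlcoholUse, BloodPressure, Diet, Smoking}.
Backdoor paths from Exercise to Age:
  P1: Exercise <- AlcoholUse -> Cholesterol <- Smoking -> Age
  P2: Exercise <- AlcoholUse -> Cholesterol -> Age
  P3: Exercise <- AlcoholUse -> Age
The empty set is not sufficient: P2 (Exercise <- AlcoholUse -> Cholesterol -> Age) has no collider blocking it and no conditioned non-collider, so it is open.
Try {AlcoholUse}:
  P1: blocked at fork node AlcoholUse ∈ conditioning set.
  P2: blocked at fork node AlcoholUse ∈ conditioning set.
  P3: blocked at fork node AlcoholUse ∈ conditioning set.
{AlcoholUse} contains no descendant of Exercise and blocks every backdoor path.
No other singleton works — e.g. {BloodPressure} leaves P2 open — so {AlcoholUse} is the unique smallest valid adjustment set.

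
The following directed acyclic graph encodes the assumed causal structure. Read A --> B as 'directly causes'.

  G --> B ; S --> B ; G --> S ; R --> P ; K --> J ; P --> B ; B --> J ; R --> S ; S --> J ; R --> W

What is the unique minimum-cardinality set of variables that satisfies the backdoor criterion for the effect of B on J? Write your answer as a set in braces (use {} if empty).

Variables eligible for adjustment (non-descendants of B, excluding B and J): {G, K, P, R, S, W}.
Backdoor paths from B to J:
  P1: B <- G -> S -> J
  P2: B <- P <- R -> S -> J
  P3: B <- S -> J
The empty set is not sufficient: P1 (B <- G -> S -> J) has no collider blocking it and no conditioned non-collider, so it is open.
Try {S}:
  P1: blocked at chain node S ∈ conditioning set.
  P2: blocked at chain node S ∈ conditioning set.
  P3: blocked at fork node S ∈ conditioning set.
{S} contains no descendant of B and blocks every backdoor path.
No other singleton works — e.g. {R} leaves P1 open — so {S} is the unique smallest valid adjustment set.

{S}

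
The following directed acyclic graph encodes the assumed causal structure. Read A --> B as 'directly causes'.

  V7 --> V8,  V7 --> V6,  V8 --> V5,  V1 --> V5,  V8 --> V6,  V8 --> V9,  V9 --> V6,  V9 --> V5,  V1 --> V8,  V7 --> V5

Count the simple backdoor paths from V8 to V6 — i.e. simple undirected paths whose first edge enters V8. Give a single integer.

A backdoor path from V8 to V6 is any simple undirected path whose first edge points into V8 (i.e. leaves V8 via a parent).
Parents of V8: {V1, V7}.
Enumerating:
  P1: V8 <- V7 -> V5 <- V9 -> V6
  P2: V8 <- V7 -> V6
  P3: V8 <- V1 -> V5 <- V7 -> V6
  P4: V8 <- V1 -> V5 <- V9 -> V6
That exhausts the simple backdoor paths. Count: 4.

4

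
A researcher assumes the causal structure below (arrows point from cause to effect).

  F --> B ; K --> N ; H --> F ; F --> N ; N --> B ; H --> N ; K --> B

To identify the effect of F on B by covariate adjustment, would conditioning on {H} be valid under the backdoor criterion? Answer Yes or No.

Backdoor paths from F to B (paths whose first edge points into F):
  P1: F <- H -> N <- K -> B
  P2: F <- H -> N -> B
Condition 1 (no descendant of F in the set): holds — descendants of F are {B, N}; none are in {H}.
Condition 2 (every backdoor path blocked by {H}):
  P1: blocked at fork node H ∈ conditioning set.
  P2: blocked at fork node H ∈ conditioning set.
{H} satisfies the backdoor criterion.

Yes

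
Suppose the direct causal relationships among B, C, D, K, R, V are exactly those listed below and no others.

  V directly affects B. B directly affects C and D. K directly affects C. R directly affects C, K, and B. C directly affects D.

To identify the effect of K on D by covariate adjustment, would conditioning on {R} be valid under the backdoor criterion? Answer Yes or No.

Yes

Backdoor paths from K to D (paths whose first edge points into K):
  P1: K <- R -> B -> C -> D
  P2: K <- R -> B -> D
  P3: K <- R -> C <- B -> D
  P4: K <- R -> C -> D
Condition 1 (no descendant of K in the set): holds — descendants of K are {C, D}; none are in {R}.
Condition 2 (every backdoor path blocked by {R}):
  P1: blocked at fork node R ∈ conditioning set.
  P2: blocked at fork node R ∈ conditioning set.
  P3: blocked at fork node R ∈ conditioning set.
  P4: blocked at fork node R ∈ conditioning set.
{R} satisfies the backdoor criterion.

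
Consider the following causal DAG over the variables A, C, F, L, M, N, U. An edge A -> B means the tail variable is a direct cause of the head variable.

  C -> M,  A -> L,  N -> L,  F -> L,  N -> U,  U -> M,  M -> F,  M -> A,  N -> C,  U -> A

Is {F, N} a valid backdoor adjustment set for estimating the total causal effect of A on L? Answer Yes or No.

Yes

Backdoor paths from A to L (paths whose first edge points into A):
  P1: A <- U <- N -> C -> M -> F -> L
  P2: A <- U <- N -> L
  P3: A <- U -> M <- C <- N -> L
  P4: A <- U -> M -> F -> L
  P5: A <- M <- C <- N -> L
  P6: A <- M <- U <- N -> L
  P7: A <- M -> F -> L
Condition 1 (no descendant of A in the set): holds — descendants of A are {L}; none are in {F, N}.
Condition 2 (every backdoor path blocked by {F, N}):
  P1: blocked at fork node N ∈ conditioning set.
  P2: blocked at fork node N ∈ conditioning set.
  P3: blocked at fork node N ∈ conditioning set.
  P4: blocked at chain node F ∈ conditioning set.
  P5: blocked at fork node N ∈ conditioning set.
  P6: blocked at fork node N ∈ conditioning set.
  P7: blocked at chain node F ∈ conditioning set.
{F, N} satisfies the backdoor criterion.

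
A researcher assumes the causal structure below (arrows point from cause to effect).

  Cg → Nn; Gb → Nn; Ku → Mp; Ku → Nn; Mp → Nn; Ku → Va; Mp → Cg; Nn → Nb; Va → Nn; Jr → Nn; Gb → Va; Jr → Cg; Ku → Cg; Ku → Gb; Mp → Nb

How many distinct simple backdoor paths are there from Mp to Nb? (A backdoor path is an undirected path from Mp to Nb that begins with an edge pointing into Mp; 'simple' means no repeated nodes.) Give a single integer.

A backdoor path from Mp to Nb is any simple undirected path whose first edge points into Mp (i.e. leaves Mp via a parent).
Parents of Mp: {Ku}.
Enumerating:
  P1: Mp <- Ku -> Gb -> Va -> Nn -> Nb
  P2: Mp <- Ku -> Gb -> Nn -> Nb
  P3: Mp <- Ku -> Va <- Gb -> Nn -> Nb
  P4: Mp <- Ku -> Va -> Nn -> Nb
  P5: Mp <- Ku -> Cg <- Jr -> Nn -> Nb
  P6: Mp <- Ku -> Cg -> Nn -> Nb
  P7: Mp <- Ku -> Nn -> Nb
That exhausts the simple backdoor paths. Count: 7.

7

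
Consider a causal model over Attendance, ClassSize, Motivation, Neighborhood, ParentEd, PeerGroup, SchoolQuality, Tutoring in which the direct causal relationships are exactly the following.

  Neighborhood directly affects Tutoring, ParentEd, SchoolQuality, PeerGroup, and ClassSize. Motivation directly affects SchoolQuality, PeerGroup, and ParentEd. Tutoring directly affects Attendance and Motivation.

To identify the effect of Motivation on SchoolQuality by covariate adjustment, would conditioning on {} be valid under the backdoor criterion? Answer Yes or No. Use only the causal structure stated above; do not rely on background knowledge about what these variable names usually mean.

Backdoor paths from Motivation to SchoolQuality (paths whose first edge points into Motivation):
  P1: Motivation <- Tutoring <- Neighborhood -> SchoolQuality
Condition 1 (no descendant of Motivation in the set): holds — descendants of Motivation are {ParentEd, PeerGroup, SchoolQuality}; none are in {}.
Condition 2 (every backdoor path blocked by {}):
  P1: open — no interior node is in the conditioning set.
{} does not satisfy the backdoor criterion.

No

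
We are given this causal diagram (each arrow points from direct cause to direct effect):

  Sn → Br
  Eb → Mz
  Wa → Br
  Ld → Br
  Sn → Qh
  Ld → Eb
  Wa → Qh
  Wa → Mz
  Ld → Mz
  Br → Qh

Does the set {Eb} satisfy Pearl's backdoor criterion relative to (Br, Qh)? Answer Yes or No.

Backdoor paths from Br to Qh (paths whose first edge points into Br):
  P1: Br <- Sn -> Qh
  P2: Br <- Ld -> Eb -> Mz <- Wa -> Qh
  P3: Br <- Ld -> Mz <- Wa -> Qh
  P4: Br <- Wa -> Qh
Condition 1 (no descendant of Br in the set): holds — descendants of Br are {Qh}; none are in {Eb}.
Condition 2 (every backdoor path blocked by {Eb}):
  P1: open — no interior node is in the conditioning set.
  P2: blocked at chain node Eb ∈ conditioning set.
  P3: blocked at collider Mz (neither it nor any descendant is in the conditioning set).
  P4: open — no interior node is in the conditioning set.
{Eb} does not satisfy the backdoor criterion.

No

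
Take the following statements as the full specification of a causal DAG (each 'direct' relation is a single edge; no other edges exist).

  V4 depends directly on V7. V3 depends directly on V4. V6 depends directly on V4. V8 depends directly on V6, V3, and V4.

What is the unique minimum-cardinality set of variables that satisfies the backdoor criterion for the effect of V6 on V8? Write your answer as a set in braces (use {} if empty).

Variables eligible for adjustment (non-descendants of V6, excluding V6 and V8): {V3, V4, V7}.
Backdoor paths from V6 to V8:
  P1: V6 <- V4 -> V3 -> V8
  P2: V6 <- V4 -> V8
The empty set is not sufficient: P1 (V6 <- V4 -> V3 -> V8) has no collider blocking it and no conditioned non-collider, so it is open.
Try {V4}:
  P1: blocked at fork node V4 ∈ conditioning set.
  P2: blocked at fork node V4 ∈ conditioning set.
{V4} contains no descendant of V6 and blocks every backdoor path.
No other singleton works — e.g. {V7} leaves P1 open — so {V4} is the unique smallest valid adjustment set.

{V4}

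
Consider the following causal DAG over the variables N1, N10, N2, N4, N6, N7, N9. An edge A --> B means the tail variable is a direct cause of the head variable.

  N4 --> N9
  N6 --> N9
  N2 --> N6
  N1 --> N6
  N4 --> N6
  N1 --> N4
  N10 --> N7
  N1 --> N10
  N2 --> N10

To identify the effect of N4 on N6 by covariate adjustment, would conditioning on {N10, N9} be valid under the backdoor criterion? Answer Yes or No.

Backdoor paths from N4 to N6 (paths whose first edge points into N4):
  P1: N4 <- N1 -> N10 <- N2 -> N6
  P2: N4 <- N1 -> N6
Condition 1 (no descendant of N4 in the set): FAILS — N9 is a descendant of N4.
Condition 2 (every backdoor path blocked by {N10, N9}):
  P1: open — collider(s) N10 are conditioned on (or have a conditioned descendant) and no non-collider on the path is in the set.
  P2: open — no interior node is in the conditioning set.
{N10, N9} does not satisfy the backdoor criterion.

No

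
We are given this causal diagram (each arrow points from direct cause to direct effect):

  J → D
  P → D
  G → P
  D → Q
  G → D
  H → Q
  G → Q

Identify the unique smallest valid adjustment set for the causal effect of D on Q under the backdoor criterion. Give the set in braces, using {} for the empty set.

{G}

Variables eligible for adjustment (non-descendants of D, excluding D and Q): {G, H, J, P}.
Backdoor paths from D to Q:
  P1: D <- G -> Q
  P2: D <- P <- G -> Q
The empty set is not sufficient: P1 (D <- G -> Q) has no collider blocking it and no conditioned non-collider, so it is open.
Try {G}:
  P1: blocked at fork node G ∈ conditioning set.
  P2: blocked at fork node G ∈ conditioning set.
{G} contains no descendant of D and blocks every backdoor path.
No other singleton works — e.g. {P} leaves P1 open — so {G} is the unique smallest valid adjustment set.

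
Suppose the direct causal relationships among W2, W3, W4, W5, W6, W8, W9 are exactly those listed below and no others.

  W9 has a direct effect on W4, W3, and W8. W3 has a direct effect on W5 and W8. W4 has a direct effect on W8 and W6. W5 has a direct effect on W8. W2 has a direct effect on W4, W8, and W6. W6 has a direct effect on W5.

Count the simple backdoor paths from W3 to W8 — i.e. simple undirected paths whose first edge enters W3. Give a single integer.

A backdoor path from W3 to W8 is any simple undirected path whose first edge points into W3 (i.e. leaves W3 via a parent).
Parents of W3: {W9}.
Enumerating:
  P1: W3 <- W9 -> W4 <- W2 -> W6 -> W5 -> W8
  P2: W3 <- W9 -> W4 <- W2 -> W8
  P3: W3 <- W9 -> W4 -> W6 <- W2 -> W8
  P4: W3 <- W9 -> W4 -> W6 -> W5 -> W8
  P5: W3 <- W9 -> W4 -> W8
  P6: W3 <- W9 -> W8
That exhausts the simple backdoor paths. Count: 6.

6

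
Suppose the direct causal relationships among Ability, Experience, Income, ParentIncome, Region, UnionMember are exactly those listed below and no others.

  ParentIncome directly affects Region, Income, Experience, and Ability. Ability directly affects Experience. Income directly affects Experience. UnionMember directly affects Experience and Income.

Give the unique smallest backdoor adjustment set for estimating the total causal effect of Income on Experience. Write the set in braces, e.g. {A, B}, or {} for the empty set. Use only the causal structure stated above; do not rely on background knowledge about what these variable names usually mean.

{ParentIncome, UnionMember}

Variables eligible for adjustment (non-descendants of Income, excluding Income and Experience): {Ability, ParentIncome, Region, UnionMember}.
Backdoor paths from Income to Experience:
  P1: Income <- ParentIncome -> Ability -> Experience
  P2: Income <- ParentIncome -> Experience
  P3: Income <- UnionMember -> Experience
The empty set is not sufficient: P1 (Income <- ParentIncome -> Ability -> Experience) has no collider blocking it and no conditioned non-collider, so it is open.
Try {ParentIncome, UnionMember}:
  P1: blocked at fork node ParentIncome ∈ conditioning set.
  P2: blocked at fork node ParentIncome ∈ conditioning set.
  P3: blocked at fork node UnionMember ∈ conditioning set.
{ParentIncome, UnionMember} contains no descendant of Income and blocks every backdoor path.
Every element of {ParentIncome, UnionMember} is needed (dropping ParentIncome leaves P1 open; dropping UnionMember leaves P3 open), so no proper subset is valid.
Among all size-2 subsets of the eligible variables, only {ParentIncome, UnionMember} blocks every backdoor path, so it is the unique smallest valid adjustment set.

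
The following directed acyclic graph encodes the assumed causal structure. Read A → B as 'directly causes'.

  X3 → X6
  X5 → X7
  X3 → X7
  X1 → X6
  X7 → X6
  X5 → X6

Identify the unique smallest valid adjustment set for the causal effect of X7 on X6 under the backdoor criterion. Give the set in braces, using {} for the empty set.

Variables eligible for adjustment (non-descendants of X7, excluding X7 and X6): {X1, X3, X5}.
Backdoor paths from X7 to X6:
  P1: X7 <- X3 -> X6
  P2: X7 <- X5 -> X6
The empty set is not sufficient: P1 (X7 <- X3 -> X6) has no collider blocking it and no conditioned non-collider, so it is open.
Try {X3, X5}:
  P1: blocked at fork node X3 ∈ conditioning set.
  P2: blocked at fork node X5 ∈ conditioning set.
{X3, X5} contains no descendant of X7 and blocks every backdoor path.
Every element of {X3, X5} is needed (dropping X3 leaves P1 open; dropping X5 leaves P2 open), so no proper subset is valid.
Among all size-2 subsets of the eligible variables, only {X3, X5} blocks every backdoor path, so it is the unique smallest valid adjustment set.

{X3, X5}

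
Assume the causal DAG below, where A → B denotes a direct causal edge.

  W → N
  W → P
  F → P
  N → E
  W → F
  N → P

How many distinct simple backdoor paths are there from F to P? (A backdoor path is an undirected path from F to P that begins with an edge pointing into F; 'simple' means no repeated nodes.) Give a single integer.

A backdoor path from F to P is any simple undirected path whose first edge points into F (i.e. leaves F via a parent).
Parents of F: {W}.
Enumerating:
  P1: F <- W -> N -> P
  P2: F <- W -> P
That exhausts the simple backdoor paths. Count: 2.

2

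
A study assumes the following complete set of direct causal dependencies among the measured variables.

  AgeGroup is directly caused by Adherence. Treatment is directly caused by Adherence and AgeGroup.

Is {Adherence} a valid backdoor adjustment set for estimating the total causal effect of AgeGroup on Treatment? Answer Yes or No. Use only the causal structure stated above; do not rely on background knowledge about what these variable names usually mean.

Backdoor paths from AgeGroup to Treatment (paths whose first edge points into AgeGroup):
  P1: AgeGroup <- Adherence -> Treatment
Condition 1 (no descendant of AgeGroup in the set): holds — descendants of AgeGroup are {Treatment}; none are in {Adherence}.
Condition 2 (every backdoor path blocked by {Adherence}):
  P1: blocked at fork node Adherence ∈ conditioning set.
{Adherence} satisfies the backdoor criterion.

Yes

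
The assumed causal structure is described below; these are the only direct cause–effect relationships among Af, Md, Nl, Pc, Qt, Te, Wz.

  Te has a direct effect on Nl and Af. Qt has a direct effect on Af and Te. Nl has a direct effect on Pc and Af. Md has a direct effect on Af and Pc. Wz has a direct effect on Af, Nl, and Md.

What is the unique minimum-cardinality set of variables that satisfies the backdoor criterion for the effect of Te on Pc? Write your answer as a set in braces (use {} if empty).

{}

Variables eligible for adjustment (non-descendants of Te, excluding Te and Pc): {Md, Qt, Wz}.
Backdoor paths from Te to Pc:
  P1: Te <- Qt -> Af <- Wz -> Md -> Pc
  P2: Te <- Qt -> Af <- Wz -> Nl -> Pc
  P3: Te <- Qt -> Af <- Md <- Wz -> Nl -> Pc
  P4: Te <- Qt -> Af <- Md -> Pc
  P5: Te <- Qt -> Af <- Nl <- Wz -> Md -> Pc
  P6: Te <- Qt -> Af <- Nl -> Pc
Each backdoor path contains an unconditioned collider, so every path is already blocked with the empty conditioning set:
  P1: blocked at collider Af (neither it nor any descendant is in the conditioning set).
  P2: blocked at collider Af (neither it nor any descendant is in the conditioning set).
  P3: blocked at collider Af (neither it nor any descendant is in the conditioning set).
  P4: blocked at collider Af (neither it nor any descendant is in the conditioning set).
  P5: blocked at collider Af (neither it nor any descendant is in the conditioning set).
  P6: blocked at collider Af (neither it nor any descendant is in the conditioning set).
The empty set is therefore the unique smallest valid set.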